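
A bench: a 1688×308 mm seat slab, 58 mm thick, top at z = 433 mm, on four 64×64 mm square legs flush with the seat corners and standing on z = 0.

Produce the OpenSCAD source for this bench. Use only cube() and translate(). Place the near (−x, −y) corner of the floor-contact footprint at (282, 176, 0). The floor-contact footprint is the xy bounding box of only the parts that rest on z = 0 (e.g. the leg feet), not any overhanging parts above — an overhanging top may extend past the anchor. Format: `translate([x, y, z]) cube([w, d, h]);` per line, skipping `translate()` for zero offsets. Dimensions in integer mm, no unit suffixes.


translate([282, 176, 375]) cube([1688, 308, 58]);
translate([282, 176, 0]) cube([64, 64, 375]);
translate([282, 420, 0]) cube([64, 64, 375]);
translate([1906, 176, 0]) cube([64, 64, 375]);
translate([1906, 420, 0]) cube([64, 64, 375]);


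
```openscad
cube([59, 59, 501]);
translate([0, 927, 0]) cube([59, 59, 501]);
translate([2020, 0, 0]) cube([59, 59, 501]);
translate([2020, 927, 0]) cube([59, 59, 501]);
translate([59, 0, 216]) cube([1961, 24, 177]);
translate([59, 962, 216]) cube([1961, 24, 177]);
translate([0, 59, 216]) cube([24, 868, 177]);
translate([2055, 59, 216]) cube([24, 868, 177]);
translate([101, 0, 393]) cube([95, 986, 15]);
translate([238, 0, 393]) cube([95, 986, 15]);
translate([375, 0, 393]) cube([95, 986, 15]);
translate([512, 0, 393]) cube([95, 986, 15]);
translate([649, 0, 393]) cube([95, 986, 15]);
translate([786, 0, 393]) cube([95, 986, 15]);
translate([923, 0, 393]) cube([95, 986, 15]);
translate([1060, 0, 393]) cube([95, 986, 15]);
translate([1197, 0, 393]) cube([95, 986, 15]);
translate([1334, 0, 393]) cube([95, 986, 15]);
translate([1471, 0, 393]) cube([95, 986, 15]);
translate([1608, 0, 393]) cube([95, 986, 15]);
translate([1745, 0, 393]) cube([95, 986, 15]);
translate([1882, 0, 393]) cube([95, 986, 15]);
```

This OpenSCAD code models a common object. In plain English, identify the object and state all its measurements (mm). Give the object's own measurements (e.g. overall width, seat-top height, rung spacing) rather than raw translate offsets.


A bed frame 2079 mm long (x) by 986 mm wide (y). Four 59×59 mm corner posts, 501 mm tall, at the corners of the footprint. Four rails of 24 mm thickness and 177 mm height run between adjacent posts with their undersides at z = 216 mm, their outer faces flush with the outside of the frame (the two x-running rails run between the posts' inner faces; the two y-running rails run between the posts' inner faces). 14 slats, each 95 mm wide (x) and 15 mm thick, lie across the top of the two x-running rails, running the full 986 mm width of the frame in y; along x they sit between the end posts with a 42 mm gap after the −x posts and between neighbouring slats, leaving 43 mm before the +x posts.


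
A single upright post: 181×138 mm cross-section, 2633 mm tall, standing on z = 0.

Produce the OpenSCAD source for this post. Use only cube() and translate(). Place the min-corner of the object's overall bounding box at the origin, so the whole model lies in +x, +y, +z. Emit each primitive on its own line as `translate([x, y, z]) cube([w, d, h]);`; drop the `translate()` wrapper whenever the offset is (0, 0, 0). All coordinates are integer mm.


cube([181, 138, 2633]);


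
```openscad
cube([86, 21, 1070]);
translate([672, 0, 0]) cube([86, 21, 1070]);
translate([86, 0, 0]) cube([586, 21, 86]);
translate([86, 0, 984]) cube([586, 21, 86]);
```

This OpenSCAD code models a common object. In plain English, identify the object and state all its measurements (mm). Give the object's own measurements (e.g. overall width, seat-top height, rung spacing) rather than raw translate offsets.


A rectangular picture frame lying in the x–z plane (depth along y). The opening is 586 mm wide (x) by 898 mm tall (z), surrounded by a border 86 mm wide on all four sides. The frame is 21 mm deep and is made of two full-height vertical stiles with two horizontal rails fitted between them.


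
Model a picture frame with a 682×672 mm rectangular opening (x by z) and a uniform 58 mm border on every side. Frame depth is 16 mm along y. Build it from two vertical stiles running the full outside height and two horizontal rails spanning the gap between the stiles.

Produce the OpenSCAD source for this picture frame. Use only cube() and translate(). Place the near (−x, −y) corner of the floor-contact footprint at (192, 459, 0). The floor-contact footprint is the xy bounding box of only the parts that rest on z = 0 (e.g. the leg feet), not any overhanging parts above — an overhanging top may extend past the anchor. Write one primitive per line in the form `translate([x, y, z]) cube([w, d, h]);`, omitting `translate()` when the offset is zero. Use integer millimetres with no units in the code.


translate([192, 459, 0]) cube([58, 16, 788]);
translate([932, 459, 0]) cube([58, 16, 788]);
translate([250, 459, 0]) cube([682, 16, 58]);
translate([250, 459, 730]) cube([682, 16, 58]);


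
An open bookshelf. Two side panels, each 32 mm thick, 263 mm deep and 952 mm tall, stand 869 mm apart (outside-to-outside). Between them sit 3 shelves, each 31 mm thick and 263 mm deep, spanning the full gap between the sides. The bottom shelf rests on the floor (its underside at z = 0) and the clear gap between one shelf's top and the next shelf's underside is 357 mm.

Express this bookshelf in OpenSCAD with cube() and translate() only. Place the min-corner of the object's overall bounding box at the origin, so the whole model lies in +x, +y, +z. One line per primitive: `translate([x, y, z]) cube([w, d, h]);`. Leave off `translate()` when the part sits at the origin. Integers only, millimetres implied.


cube([32, 263, 952]);
translate([837, 0, 0]) cube([32, 263, 952]);
translate([32, 0, 0]) cube([805, 263, 31]);
translate([32, 0, 388]) cube([805, 263, 31]);
translate([32, 0, 776]) cube([805, 263, 31]);


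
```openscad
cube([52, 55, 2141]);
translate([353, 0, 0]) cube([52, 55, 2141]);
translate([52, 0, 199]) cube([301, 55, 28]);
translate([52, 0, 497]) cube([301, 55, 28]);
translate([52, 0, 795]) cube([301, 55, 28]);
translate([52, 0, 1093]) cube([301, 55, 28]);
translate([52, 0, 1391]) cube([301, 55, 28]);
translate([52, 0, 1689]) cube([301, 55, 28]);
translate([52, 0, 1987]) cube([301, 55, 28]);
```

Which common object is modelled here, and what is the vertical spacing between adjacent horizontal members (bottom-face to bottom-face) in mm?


A ladder. The rung spacing is 298 mm.

Two tall 52×55 posts with 7 short bars between them — a ladder. Adjacent rungs sit at z = 199 and z = 497, so the spacing is 497 − 199 = 298 mm.


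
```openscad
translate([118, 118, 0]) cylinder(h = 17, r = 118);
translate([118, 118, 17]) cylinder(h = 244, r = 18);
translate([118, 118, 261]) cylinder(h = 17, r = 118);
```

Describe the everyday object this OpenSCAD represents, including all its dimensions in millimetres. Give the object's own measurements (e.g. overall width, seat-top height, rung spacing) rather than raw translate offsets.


A spool: two coaxial disc flanges of radius 118 mm and thickness 17 mm, joined by a core cylinder of radius 18 mm and height 244 mm. The lower flange rests on z = 0 and the three cylinders share a vertical axis.


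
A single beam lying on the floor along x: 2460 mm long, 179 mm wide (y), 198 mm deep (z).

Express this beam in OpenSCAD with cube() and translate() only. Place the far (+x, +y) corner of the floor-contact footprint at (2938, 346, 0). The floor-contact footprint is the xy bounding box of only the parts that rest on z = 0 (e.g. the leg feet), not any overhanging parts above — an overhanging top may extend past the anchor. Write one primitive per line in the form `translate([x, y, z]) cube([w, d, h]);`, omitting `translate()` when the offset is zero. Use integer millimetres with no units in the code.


translate([478, 167, 0]) cube([2460, 179, 198]);


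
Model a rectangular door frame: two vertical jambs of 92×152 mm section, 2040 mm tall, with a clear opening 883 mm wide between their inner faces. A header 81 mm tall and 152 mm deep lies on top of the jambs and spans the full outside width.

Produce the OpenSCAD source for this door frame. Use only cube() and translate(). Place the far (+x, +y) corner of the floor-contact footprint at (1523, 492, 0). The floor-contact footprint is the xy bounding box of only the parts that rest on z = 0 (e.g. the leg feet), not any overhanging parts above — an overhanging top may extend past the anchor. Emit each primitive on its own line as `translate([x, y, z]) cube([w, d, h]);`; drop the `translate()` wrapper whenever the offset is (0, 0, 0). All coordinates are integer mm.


translate([456, 340, 0]) cube([92, 152, 2040]);
translate([1431, 340, 0]) cube([92, 152, 2040]);
translate([456, 340, 2040]) cube([1067, 152, 81]);


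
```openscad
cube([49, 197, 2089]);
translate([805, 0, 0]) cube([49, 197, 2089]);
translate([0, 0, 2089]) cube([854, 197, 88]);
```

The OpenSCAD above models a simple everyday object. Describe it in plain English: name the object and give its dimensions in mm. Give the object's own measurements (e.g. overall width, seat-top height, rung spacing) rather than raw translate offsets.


A door frame. The clear opening is 756 mm wide and 2089 mm high. Two 49 mm wide jambs, 197 mm deep, stand either side of the opening from the floor to the top of the opening. A 88 mm thick head sits across the top of both jambs, spanning the full outside width of the frame.


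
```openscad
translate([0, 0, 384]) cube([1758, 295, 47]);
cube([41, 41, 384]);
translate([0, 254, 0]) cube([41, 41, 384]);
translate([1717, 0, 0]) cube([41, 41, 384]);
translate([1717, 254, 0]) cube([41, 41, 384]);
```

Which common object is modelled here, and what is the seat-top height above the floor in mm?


A bench. The seat-top height is 431 mm.

A long slab on four corner posts — a bench. The slab sits at z = 384 with thickness 47, so the top is 384 + 47 = 431 mm.


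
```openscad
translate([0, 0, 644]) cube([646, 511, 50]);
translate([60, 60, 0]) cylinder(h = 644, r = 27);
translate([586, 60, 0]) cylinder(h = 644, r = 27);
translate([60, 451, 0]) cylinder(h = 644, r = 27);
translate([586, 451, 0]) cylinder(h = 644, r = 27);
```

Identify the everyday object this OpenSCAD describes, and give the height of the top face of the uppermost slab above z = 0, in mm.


A table. The table height is 694 mm.

A 646×511×50 slab sits at z = 644 on four Ø54 mm round legs — a table. The top surface is at 644 + 50 = 694 mm.


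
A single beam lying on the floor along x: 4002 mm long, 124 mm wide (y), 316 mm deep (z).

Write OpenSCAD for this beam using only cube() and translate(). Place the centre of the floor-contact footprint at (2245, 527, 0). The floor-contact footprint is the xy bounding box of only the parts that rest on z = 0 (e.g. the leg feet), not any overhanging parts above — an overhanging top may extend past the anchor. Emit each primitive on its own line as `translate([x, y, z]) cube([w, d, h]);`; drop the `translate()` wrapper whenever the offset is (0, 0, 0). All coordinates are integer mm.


translate([244, 465, 0]) cube([4002, 124, 316]);


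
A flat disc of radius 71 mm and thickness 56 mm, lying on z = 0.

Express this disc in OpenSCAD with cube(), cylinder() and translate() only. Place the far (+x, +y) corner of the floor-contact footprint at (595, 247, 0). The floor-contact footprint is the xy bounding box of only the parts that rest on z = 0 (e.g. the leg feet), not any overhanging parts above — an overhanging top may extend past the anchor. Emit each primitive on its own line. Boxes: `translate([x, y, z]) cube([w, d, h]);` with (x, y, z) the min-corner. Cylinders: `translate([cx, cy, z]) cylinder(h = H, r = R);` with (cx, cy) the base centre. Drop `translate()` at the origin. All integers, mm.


translate([524, 176, 0]) cylinder(h = 56, r = 71);


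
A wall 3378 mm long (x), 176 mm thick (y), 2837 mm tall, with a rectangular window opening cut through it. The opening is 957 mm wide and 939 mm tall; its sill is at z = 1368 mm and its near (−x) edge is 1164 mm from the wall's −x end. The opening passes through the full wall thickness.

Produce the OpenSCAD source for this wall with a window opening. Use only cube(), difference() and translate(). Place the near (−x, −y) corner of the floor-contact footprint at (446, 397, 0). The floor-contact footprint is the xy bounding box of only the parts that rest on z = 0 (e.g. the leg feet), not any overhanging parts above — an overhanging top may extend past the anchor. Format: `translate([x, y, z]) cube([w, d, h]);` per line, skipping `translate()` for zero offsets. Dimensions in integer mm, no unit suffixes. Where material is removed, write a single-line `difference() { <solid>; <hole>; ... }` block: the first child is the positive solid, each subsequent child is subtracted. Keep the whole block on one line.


difference() { translate([446, 397, 0]) cube([3378, 176, 2837]); translate([1610, 397, 1368]) cube([957, 176, 939]); }


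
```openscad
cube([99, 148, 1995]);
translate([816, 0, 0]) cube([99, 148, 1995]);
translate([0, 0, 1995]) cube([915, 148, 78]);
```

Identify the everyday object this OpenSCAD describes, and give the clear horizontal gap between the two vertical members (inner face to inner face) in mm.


A door frame. The clear opening width is 717 mm.

Two 1995 mm tall posts with a header on top — a door frame. The left jamb is 99 mm wide at x = 0; the right jamb starts at x = 816. The clear opening is 816 − 99 = 717 mm.


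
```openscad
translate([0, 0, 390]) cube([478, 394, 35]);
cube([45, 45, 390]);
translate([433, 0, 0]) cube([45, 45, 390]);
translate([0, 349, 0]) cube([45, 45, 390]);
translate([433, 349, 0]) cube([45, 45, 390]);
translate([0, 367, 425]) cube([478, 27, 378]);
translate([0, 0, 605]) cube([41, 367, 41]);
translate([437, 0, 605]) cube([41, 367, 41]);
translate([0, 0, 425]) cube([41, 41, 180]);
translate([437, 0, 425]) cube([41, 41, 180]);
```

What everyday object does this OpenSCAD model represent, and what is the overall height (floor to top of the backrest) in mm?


A chair. The overall height is 803 mm.

A slab on four corner posts with a tall panel at the back — a chair. The seat slab sits at z = 390 with thickness 35, and the 378 mm backrest starts at the seat top, so the overall height is 390 + 35 + 378 = 803 mm.


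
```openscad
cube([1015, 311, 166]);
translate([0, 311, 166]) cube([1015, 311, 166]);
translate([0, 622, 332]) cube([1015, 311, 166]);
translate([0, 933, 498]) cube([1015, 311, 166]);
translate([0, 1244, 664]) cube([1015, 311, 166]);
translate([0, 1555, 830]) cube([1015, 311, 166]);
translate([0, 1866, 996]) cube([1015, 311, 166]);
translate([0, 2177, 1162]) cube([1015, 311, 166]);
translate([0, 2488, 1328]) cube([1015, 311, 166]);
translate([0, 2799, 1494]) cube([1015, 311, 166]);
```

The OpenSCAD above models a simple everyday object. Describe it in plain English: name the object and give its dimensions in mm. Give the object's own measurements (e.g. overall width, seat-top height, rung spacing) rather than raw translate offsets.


A straight staircase of 10 solid steps. Each step is 1015 mm wide (x), 311 mm deep (y, the going) and 166 mm tall (the rise). The first step rests on the floor; each subsequent step sits one going further in +y and one rise higher in +z, directly behind and above the previous step with no overlap.


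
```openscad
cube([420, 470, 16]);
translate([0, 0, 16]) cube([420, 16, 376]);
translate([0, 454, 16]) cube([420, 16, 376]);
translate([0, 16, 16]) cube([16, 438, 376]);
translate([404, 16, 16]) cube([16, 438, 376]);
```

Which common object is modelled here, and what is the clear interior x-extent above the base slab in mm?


An open box. The internal width is 388 mm.

A 420×470 base slab with four walls standing on it — an open box. The base is 420 mm wide and the walls are 16 mm thick, so the internal width is 420 − 2 × 16 = 388 mm.


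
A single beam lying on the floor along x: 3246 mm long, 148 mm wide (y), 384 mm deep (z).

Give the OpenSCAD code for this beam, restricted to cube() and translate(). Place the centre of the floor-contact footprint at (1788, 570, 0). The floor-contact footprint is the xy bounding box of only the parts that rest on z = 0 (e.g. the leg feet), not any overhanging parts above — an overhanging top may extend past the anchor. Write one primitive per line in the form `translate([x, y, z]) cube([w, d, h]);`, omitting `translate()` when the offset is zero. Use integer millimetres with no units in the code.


translate([165, 496, 0]) cube([3246, 148, 384]);


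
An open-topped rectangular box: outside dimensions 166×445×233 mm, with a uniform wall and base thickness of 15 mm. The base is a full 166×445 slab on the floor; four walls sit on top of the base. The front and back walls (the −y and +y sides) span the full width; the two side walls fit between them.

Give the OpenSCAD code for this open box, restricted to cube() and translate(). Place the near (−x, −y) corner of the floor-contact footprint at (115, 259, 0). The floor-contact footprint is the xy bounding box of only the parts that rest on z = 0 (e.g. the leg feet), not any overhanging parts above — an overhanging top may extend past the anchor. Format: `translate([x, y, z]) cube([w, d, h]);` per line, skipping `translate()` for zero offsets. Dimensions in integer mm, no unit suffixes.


translate([115, 259, 0]) cube([166, 445, 15]);
translate([115, 259, 15]) cube([166, 15, 218]);
translate([115, 689, 15]) cube([166, 15, 218]);
translate([115, 274, 15]) cube([15, 415, 218]);
translate([266, 274, 15]) cube([15, 415, 218]);


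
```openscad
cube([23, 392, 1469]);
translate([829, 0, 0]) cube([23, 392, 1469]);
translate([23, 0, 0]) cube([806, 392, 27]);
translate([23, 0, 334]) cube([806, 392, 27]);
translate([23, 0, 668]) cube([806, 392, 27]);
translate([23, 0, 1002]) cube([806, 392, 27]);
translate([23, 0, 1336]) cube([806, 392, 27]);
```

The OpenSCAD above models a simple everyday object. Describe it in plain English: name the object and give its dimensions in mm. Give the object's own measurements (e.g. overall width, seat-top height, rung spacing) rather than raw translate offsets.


An open bookshelf. Two side panels, each 23 mm thick, 392 mm deep and 1469 mm tall, stand 852 mm apart (outside-to-outside). Between them sit 5 shelves, each 27 mm thick and 392 mm deep, spanning the full gap between the sides. The bottom shelf rests on the floor (its underside at z = 0) and the clear gap between one shelf's top and the next shelf's underside is 307 mm.


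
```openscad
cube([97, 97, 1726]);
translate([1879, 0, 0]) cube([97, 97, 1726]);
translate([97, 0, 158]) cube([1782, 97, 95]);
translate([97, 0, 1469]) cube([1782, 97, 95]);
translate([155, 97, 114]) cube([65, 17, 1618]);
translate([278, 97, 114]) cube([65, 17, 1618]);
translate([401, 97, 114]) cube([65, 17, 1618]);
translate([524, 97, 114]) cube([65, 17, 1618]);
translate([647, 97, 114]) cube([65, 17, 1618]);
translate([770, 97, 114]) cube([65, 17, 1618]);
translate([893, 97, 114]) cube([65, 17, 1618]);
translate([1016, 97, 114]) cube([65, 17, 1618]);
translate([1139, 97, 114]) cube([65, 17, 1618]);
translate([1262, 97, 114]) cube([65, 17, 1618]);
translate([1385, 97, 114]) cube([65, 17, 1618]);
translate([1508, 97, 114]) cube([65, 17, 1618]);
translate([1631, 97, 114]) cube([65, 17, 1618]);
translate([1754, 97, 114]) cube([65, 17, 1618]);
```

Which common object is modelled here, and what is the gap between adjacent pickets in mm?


A fence section. The picket gap is 58 mm.

Two posts, two rails, 14 pickets — a fence section. Span 1782 mm holds 14 pickets of 65 mm with 15 equal gaps: ⌊(1782 − 14·65) / 15⌋ = 58 mm.


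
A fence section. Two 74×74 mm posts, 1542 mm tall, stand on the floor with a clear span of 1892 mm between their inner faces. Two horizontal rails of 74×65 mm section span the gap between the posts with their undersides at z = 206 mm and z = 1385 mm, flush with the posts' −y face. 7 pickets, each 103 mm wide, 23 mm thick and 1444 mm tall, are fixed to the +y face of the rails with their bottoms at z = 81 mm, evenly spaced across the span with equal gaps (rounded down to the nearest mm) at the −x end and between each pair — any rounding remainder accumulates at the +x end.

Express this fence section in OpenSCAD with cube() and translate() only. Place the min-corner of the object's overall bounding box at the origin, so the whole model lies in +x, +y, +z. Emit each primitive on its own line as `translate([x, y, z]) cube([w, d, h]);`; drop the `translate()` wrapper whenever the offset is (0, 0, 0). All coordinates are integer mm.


cube([74, 74, 1542]);
translate([1966, 0, 0]) cube([74, 74, 1542]);
translate([74, 0, 206]) cube([1892, 74, 65]);
translate([74, 0, 1385]) cube([1892, 74, 65]);
translate([220, 74, 81]) cube([103, 23, 1444]);
translate([469, 74, 81]) cube([103, 23, 1444]);
translate([718, 74, 81]) cube([103, 23, 1444]);
translate([967, 74, 81]) cube([103, 23, 1444]);
translate([1216, 74, 81]) cube([103, 23, 1444]);
translate([1465, 74, 81]) cube([103, 23, 1444]);
translate([1714, 74, 81]) cube([103, 23, 1444]);


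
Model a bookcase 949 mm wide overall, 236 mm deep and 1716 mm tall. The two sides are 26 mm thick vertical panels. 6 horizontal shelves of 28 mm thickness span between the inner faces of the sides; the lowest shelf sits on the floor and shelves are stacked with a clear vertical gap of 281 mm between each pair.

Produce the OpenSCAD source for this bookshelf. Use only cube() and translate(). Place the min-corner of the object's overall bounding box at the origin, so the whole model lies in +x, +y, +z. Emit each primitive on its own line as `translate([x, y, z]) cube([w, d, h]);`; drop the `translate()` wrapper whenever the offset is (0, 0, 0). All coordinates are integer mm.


cube([26, 236, 1716]);
translate([923, 0, 0]) cube([26, 236, 1716]);
translate([26, 0, 0]) cube([897, 236, 28]);
translate([26, 0, 309]) cube([897, 236, 28]);
translate([26, 0, 618]) cube([897, 236, 28]);
translate([26, 0, 927]) cube([897, 236, 28]);
translate([26, 0, 1236]) cube([897, 236, 28]);
translate([26, 0, 1545]) cube([897, 236, 28]);


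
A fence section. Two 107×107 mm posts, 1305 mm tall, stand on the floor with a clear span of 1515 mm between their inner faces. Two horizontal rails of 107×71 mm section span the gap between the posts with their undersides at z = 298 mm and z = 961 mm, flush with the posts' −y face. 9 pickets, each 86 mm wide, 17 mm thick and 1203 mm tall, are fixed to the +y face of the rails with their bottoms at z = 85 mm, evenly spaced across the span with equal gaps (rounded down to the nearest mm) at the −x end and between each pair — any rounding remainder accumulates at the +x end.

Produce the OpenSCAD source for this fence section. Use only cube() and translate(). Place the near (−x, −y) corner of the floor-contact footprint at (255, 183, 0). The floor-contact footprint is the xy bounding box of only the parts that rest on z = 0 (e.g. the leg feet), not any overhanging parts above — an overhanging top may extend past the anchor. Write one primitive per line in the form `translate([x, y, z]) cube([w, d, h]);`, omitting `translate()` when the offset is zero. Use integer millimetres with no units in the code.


translate([255, 183, 0]) cube([107, 107, 1305]);
translate([1877, 183, 0]) cube([107, 107, 1305]);
translate([362, 183, 298]) cube([1515, 107, 71]);
translate([362, 183, 961]) cube([1515, 107, 71]);
translate([436, 290, 85]) cube([86, 17, 1203]);
translate([596, 290, 85]) cube([86, 17, 1203]);
translate([756, 290, 85]) cube([86, 17, 1203]);
translate([916, 290, 85]) cube([86, 17, 1203]);
translate([1076, 290, 85]) cube([86, 17, 1203]);
translate([1236, 290, 85]) cube([86, 17, 1203]);
translate([1396, 290, 85]) cube([86, 17, 1203]);
translate([1556, 290, 85]) cube([86, 17, 1203]);
translate([1716, 290, 85]) cube([86, 17, 1203]);


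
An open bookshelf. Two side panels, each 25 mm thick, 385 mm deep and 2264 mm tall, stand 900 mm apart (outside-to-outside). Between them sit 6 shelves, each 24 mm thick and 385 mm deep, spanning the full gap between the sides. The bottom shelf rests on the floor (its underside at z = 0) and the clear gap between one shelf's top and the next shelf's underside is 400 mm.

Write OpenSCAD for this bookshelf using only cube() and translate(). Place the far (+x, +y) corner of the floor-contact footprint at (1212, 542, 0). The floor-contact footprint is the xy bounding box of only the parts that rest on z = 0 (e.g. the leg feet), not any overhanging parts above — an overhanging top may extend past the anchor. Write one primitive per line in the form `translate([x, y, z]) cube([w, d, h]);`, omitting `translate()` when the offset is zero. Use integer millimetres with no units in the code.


translate([312, 157, 0]) cube([25, 385, 2264]);
translate([1187, 157, 0]) cube([25, 385, 2264]);
translate([337, 157, 0]) cube([850, 385, 24]);
translate([337, 157, 424]) cube([850, 385, 24]);
translate([337, 157, 848]) cube([850, 385, 24]);
translate([337, 157, 1272]) cube([850, 385, 24]);
translate([337, 157, 1696]) cube([850, 385, 24]);
translate([337, 157, 2120]) cube([850, 385, 24]);


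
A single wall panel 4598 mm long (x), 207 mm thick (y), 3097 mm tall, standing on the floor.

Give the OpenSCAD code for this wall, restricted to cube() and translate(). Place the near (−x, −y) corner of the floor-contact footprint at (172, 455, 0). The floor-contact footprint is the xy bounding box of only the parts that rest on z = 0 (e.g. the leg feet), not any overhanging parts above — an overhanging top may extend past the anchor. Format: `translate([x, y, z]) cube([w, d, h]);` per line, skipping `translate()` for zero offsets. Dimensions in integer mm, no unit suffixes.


translate([172, 455, 0]) cube([4598, 207, 3097]);


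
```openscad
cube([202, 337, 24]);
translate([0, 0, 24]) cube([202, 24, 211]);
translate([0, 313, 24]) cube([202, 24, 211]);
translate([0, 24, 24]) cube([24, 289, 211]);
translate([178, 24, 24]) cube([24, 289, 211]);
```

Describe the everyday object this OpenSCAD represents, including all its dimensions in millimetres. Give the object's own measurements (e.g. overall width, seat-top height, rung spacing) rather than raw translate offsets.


An open-topped rectangular box: outside dimensions 202×337×235 mm, with a uniform wall and base thickness of 24 mm. The base is a full 202×337 slab on the floor; four walls sit on top of the base. The front and back walls (the −y and +y sides) span the full width; the two side walls fit between them.


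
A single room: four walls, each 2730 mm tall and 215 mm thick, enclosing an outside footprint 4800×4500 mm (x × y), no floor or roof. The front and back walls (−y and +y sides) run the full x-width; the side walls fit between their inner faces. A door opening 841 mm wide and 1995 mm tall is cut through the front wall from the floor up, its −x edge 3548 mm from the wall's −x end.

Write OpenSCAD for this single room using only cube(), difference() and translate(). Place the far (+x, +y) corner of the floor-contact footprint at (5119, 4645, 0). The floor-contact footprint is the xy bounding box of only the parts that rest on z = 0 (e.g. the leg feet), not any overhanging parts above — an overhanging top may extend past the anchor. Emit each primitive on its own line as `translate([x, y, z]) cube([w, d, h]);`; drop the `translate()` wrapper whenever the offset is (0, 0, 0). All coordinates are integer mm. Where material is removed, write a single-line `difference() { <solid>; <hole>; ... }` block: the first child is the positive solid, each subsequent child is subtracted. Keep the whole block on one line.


difference() { translate([319, 145, 0]) cube([4800, 215, 2730]); translate([3867, 145, 0]) cube([841, 215, 1995]); }
translate([319, 4430, 0]) cube([4800, 215, 2730]);
translate([319, 360, 0]) cube([215, 4070, 2730]);
translate([4904, 360, 0]) cube([215, 4070, 2730]);


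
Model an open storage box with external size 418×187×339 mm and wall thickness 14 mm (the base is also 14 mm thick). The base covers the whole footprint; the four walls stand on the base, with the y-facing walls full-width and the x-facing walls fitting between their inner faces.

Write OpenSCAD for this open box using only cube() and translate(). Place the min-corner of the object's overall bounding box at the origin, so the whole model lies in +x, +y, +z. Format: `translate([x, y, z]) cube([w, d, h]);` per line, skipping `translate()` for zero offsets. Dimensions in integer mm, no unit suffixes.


cube([418, 187, 14]);
translate([0, 0, 14]) cube([418, 14, 325]);
translate([0, 173, 14]) cube([418, 14, 325]);
translate([0, 14, 14]) cube([14, 159, 325]);
translate([404, 14, 14]) cube([14, 159, 325]);


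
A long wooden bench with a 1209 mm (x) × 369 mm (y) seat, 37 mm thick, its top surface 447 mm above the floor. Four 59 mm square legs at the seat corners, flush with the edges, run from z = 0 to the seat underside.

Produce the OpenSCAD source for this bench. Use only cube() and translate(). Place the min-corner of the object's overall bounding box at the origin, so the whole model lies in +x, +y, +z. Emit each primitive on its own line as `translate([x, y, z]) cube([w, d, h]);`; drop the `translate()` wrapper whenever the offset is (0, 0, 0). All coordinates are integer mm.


translate([0, 0, 410]) cube([1209, 369, 37]);
cube([59, 59, 410]);
translate([0, 310, 0]) cube([59, 59, 410]);
translate([1150, 0, 0]) cube([59, 59, 410]);
translate([1150, 310, 0]) cube([59, 59, 410]);


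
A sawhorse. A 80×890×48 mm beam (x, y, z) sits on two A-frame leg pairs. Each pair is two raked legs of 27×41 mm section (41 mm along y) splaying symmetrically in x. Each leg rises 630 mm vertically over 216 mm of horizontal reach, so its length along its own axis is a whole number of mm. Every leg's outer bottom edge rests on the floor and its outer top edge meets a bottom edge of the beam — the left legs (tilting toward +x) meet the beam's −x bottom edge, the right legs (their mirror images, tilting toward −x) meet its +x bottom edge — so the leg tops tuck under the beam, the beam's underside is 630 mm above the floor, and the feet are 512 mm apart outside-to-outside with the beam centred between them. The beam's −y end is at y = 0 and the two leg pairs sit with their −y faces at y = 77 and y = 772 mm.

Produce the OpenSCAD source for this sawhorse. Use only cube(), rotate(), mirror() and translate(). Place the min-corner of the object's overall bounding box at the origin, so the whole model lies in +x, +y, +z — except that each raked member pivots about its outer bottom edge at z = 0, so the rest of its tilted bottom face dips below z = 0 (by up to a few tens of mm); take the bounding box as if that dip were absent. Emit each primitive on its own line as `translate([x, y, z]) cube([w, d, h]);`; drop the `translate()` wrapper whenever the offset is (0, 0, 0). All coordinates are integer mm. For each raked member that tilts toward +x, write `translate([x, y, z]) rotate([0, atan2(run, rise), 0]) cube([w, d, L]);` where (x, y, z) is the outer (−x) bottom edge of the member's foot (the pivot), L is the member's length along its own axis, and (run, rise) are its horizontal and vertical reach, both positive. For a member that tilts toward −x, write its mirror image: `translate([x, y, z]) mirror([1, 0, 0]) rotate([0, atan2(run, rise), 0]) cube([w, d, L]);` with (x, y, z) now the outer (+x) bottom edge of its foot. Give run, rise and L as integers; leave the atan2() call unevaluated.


translate([216, 0, 630]) cube([80, 890, 48]);
translate([0, 77, 0]) rotate([0, atan2(216, 630), 0]) cube([27, 41, 666]);
translate([512, 77, 0]) mirror([1, 0, 0]) rotate([0, atan2(216, 630), 0]) cube([27, 41, 666]);
translate([0, 772, 0]) rotate([0, atan2(216, 630), 0]) cube([27, 41, 666]);
translate([512, 772, 0]) mirror([1, 0, 0]) rotate([0, atan2(216, 630), 0]) cube([27, 41, 666]);


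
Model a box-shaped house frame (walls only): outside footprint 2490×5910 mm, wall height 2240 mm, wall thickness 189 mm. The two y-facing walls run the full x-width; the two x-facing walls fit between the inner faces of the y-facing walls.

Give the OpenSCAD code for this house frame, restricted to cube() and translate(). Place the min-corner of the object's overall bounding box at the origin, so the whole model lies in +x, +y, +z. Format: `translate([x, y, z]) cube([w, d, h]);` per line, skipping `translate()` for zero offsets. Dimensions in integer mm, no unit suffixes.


cube([2490, 189, 2240]);
translate([0, 5721, 0]) cube([2490, 189, 2240]);
translate([0, 189, 0]) cube([189, 5532, 2240]);
translate([2301, 189, 0]) cube([189, 5532, 2240]);


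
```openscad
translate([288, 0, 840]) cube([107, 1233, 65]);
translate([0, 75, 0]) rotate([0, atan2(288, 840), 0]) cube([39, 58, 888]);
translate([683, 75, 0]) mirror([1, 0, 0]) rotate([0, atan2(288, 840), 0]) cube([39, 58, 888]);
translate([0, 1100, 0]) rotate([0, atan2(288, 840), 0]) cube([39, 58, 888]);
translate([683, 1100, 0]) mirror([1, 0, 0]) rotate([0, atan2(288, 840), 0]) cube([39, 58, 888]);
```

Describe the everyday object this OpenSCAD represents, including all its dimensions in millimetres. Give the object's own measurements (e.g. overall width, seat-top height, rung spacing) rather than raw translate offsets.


A sawhorse. A 107×1233×65 mm beam (x, y, z) sits on two A-frame leg pairs. Each pair is two raked legs of 39×58 mm section (58 mm along y) splaying symmetrically in x. Each leg rises 840 mm vertically over 288 mm of horizontal reach and is 888 mm long along its own axis. Every leg's outer bottom edge rests on the floor and its outer top edge meets a bottom edge of the beam — the left legs (tilting toward +x) meet the beam's −x bottom edge, the right legs (their mirror images, tilting toward −x) meet its +x bottom edge — so the leg tops tuck under the beam, the beam's underside is 840 mm above the floor, and the feet are 683 mm apart outside-to-outside with the beam centred between them. The two leg pairs are set in 75 mm from either end of the beam.


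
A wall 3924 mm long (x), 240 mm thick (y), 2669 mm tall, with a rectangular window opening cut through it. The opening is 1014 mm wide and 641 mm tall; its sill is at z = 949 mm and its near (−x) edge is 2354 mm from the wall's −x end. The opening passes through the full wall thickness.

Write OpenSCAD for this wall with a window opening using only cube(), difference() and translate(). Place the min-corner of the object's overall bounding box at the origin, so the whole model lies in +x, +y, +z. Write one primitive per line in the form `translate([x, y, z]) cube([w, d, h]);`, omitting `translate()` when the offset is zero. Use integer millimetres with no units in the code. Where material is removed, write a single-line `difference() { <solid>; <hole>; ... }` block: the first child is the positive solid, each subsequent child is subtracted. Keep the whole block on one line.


difference() { cube([3924, 240, 2669]); translate([2354, 0, 949]) cube([1014, 240, 641]); }


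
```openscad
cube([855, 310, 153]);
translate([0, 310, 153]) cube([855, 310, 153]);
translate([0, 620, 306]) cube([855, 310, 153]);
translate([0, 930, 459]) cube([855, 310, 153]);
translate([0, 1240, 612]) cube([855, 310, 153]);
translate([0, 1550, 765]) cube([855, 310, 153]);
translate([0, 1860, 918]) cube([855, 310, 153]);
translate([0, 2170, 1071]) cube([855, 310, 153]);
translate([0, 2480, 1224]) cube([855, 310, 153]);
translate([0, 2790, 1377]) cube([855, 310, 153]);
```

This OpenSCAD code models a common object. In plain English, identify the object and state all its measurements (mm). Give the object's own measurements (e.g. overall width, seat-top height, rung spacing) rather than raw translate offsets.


A straight staircase of 10 solid steps. Each step is 855 mm wide (x), 310 mm deep (y, the going) and 153 mm tall (the rise). The first step rests on the floor; each subsequent step sits one going further in +y and one rise higher in +z, directly behind and above the previous step with no overlap.


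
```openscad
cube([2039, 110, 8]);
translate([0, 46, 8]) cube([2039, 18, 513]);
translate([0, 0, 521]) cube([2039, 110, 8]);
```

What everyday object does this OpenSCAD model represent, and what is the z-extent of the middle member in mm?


An I-beam. The web height is 513 mm.

Two wide flanges with a thin centred web — an I-beam. Overall 529 mm minus two 8 mm flanges gives a web of 529 − 2·8 = 513 mm.


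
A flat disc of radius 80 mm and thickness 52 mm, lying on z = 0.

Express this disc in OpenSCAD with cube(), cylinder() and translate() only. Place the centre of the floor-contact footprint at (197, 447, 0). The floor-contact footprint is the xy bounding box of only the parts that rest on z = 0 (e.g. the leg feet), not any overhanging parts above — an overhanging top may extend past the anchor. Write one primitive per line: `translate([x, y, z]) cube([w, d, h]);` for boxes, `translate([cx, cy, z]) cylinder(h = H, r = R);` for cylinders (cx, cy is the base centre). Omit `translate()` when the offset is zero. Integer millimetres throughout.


translate([197, 447, 0]) cylinder(h = 52, r = 80);


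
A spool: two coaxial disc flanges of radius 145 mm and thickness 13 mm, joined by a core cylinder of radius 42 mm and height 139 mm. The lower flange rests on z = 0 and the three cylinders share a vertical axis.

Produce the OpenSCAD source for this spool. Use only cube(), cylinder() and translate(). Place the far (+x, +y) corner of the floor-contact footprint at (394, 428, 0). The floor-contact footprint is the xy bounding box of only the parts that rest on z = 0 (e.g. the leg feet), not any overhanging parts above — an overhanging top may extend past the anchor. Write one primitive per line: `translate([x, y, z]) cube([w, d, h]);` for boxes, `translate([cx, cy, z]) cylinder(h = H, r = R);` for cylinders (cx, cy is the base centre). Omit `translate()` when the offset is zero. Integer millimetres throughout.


translate([249, 283, 0]) cylinder(h = 13, r = 145);
translate([249, 283, 13]) cylinder(h = 139, r = 42);
translate([249, 283, 152]) cylinder(h = 13, r = 145);


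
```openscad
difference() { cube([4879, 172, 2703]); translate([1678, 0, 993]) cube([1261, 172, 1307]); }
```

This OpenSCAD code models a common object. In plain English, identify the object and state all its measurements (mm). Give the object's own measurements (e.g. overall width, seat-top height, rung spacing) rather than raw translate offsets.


A wall 4879 mm long (x), 172 mm thick (y), 2703 mm tall, with a rectangular window opening cut through it. The opening is 1261 mm wide and 1307 mm tall; its sill is at z = 993 mm and its near (−x) edge is 1678 mm from the wall's −x end. The opening passes through the full wall thickness.


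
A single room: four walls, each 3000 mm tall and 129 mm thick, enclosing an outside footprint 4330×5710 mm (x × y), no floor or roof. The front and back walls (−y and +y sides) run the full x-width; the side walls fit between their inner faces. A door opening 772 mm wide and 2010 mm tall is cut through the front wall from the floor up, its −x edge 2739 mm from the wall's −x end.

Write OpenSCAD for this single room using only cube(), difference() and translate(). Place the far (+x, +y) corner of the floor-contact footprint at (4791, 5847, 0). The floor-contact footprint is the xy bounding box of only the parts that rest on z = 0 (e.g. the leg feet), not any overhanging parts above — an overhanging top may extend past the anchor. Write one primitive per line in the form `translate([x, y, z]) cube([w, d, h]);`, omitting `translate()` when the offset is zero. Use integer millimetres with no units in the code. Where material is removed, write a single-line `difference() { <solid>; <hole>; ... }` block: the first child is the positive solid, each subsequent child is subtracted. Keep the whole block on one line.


difference() { translate([461, 137, 0]) cube([4330, 129, 3000]); translate([3200, 137, 0]) cube([772, 129, 2010]); }
translate([461, 5718, 0]) cube([4330, 129, 3000]);
translate([461, 266, 0]) cube([129, 5452, 3000]);
translate([4662, 266, 0]) cube([129, 5452, 3000]);
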